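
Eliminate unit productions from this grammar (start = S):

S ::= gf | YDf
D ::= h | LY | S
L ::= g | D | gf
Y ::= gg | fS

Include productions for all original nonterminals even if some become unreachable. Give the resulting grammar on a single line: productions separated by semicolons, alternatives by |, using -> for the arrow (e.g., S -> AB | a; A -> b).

Unit productions: D->S, L->D.
Unit pairs (A ⇒* B via units): (D,S), (L,D), (L,S).
S: inherits non-unit rules of {S} → YDf | gf.
D: inherits non-unit rules of {D, S} → LY | YDf | gf | h.
L: inherits non-unit rules of {D, L, S} → LY | YDf | g | gf | h.
Y: inherits non-unit rules of {Y} → fS | gg.

S -> gf | YDf; D -> h | LY | gf | YDf; L -> g | h | LY | gf | YDf; Y -> fS | gg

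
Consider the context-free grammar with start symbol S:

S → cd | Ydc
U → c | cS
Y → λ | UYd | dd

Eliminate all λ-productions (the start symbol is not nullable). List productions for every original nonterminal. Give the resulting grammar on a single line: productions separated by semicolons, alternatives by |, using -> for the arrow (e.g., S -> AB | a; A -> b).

S -> cd | dc | Ydc; U -> c | cS; Y -> Ud | dd | UYd

Nullable set: {Y}.
S -> Ydc: Y nullable, giving Ydc | dc.
Drop Y -> λ.
Y -> UYd: Y nullable, giving UYd | Ud.
Unchanged (no nullable symbols): S -> cd; U -> c; U -> cS; Y -> dd.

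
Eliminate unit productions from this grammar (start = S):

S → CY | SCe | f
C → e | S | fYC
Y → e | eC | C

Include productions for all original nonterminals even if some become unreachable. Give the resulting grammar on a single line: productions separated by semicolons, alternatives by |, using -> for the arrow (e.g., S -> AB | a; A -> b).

S -> f | CY | SCe; C -> e | f | CY | SCe | fYC; Y -> e | f | CY | eC | SCe | fYC

Unit productions: C->S, Y->C.
Unit pairs (A ⇒* B via units): (C,S), (Y,C), (Y,S).
S: inherits non-unit rules of {S} → CY | SCe | f.
C: inherits non-unit rules of {C, S} → CY | SCe | e | f | fYC.
Y: inherits non-unit rules of {C, S, Y} → CY | SCe | e | eC | f | fYC.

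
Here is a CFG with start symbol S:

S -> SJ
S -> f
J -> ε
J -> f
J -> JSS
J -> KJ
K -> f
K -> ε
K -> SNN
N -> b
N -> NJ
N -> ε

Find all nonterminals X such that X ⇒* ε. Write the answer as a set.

{J, K, N}

Directly nullable (have an ε-rule): {J, K, N}.
Not nullable: S — each has a terminal in every rule's right-hand side or depends on a non-nullable symbol.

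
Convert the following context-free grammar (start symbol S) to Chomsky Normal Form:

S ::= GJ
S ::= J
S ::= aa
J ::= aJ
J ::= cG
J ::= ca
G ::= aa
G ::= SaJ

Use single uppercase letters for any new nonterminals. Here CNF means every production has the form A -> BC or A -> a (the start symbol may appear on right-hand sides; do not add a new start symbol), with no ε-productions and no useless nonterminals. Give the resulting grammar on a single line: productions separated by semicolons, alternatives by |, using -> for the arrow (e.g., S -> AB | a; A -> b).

S -> AA | AJ | BA | BG | GJ; A -> a; B -> c; C -> AJ; G -> AA | SC; J -> AJ | BA | BG

No ε-productions.
After unit-elimination: S -> GJ | aJ | aa | cG | ca; G -> aa | SaJ; J -> aJ | cG | ca.
TERM: introduce A -> a, B -> c and substitute in every rule of length ≥2.
BIN: G -> SAJ becomes G -> SC, C -> AJ.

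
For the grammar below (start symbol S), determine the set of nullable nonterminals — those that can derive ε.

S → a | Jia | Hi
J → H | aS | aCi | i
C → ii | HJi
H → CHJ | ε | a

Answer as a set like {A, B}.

{H, J}

Directly nullable (have an ε-rule): {H}.
J is nullable via J -> H (every symbol on the right is already known nullable).
Not nullable: C, S — each has a terminal in every rule's right-hand side or depends on a non-nullable symbol.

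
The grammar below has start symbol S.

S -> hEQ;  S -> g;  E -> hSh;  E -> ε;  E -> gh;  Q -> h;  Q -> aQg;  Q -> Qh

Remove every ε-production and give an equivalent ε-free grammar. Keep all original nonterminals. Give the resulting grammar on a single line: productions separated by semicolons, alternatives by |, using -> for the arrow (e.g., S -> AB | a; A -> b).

Nullable set: {E}.
S -> hEQ: E nullable, giving hEQ | hQ.
Drop E -> ε.
Unchanged (no nullable symbols): S -> g; E -> gh; E -> hSh; Q -> Qh; Q -> aQg; Q -> h.

S -> g | hQ | hEQ; E -> gh | hSh; Q -> h | Qh | aQg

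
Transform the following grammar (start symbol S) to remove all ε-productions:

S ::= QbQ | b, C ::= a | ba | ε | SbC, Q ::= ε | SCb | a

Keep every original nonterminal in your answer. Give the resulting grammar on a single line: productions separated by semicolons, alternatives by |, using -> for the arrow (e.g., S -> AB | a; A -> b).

S -> b | Qb | bQ | QbQ; C -> a | Sb | ba | SbC; Q -> a | Sb | SCb

Nullable set: {C, Q}.
S -> QbQ: Q, Q nullable, giving Qb | QbQ | b | bQ.
Drop C -> ε.
C -> SbC: C nullable, giving Sb | SbC.
Drop Q -> ε.
Q -> SCb: C nullable, giving SCb | Sb.
Unchanged (no nullable symbols): S -> b; C -> a; C -> ba; Q -> a.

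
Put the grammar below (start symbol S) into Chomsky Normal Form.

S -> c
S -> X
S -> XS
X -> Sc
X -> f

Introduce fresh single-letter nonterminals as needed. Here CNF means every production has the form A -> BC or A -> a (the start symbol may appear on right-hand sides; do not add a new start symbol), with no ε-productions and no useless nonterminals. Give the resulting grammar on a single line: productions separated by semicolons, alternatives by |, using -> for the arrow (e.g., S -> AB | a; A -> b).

No ε-productions.
After unit-elimination: S -> c | f | Sc | XS; X -> f | Sc.
TERM: introduce A -> c and substitute in every rule of length ≥2.

S -> c | f | SA | XS; A -> c; X -> f | SA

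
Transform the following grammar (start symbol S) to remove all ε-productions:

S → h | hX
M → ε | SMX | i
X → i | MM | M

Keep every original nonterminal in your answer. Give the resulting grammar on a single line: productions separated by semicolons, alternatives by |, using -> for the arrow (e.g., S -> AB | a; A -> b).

Nullable set: {M, X}.
S -> hX: X nullable, giving h | hX.
Drop M -> ε.
M -> SMX: M, X nullable, giving S | SM | SMX | SX.
X -> M: M nullable, giving M.
X -> MM: M, M nullable, giving M | MM.
Unchanged (no nullable symbols): S -> h; M -> i; X -> i.

S -> h | hX; M -> S | i | SM | SX | SMX; X -> M | i | MM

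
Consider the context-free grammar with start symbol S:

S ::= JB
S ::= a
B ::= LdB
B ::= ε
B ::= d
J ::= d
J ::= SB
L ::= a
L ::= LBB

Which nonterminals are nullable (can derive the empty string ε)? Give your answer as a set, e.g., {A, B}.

{B}

Directly nullable (have an ε-rule): {B}.
Not nullable: J, L, S — each has a terminal in every rule's right-hand side or depends on a non-nullable symbol.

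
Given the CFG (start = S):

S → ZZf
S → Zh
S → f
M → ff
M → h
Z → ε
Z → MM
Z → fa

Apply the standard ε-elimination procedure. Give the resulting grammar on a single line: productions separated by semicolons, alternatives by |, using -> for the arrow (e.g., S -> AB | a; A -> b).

Nullable set: {Z}.
S -> ZZf: Z, Z nullable, giving ZZf | Zf | f.
S -> Zh: Z nullable, giving Zh | h.
Drop Z -> ε.
Unchanged (no nullable symbols): S -> f; M -> ff; M -> h; Z -> MM; Z -> fa.

S -> f | h | Zf | Zh | ZZf; M -> h | ff; Z -> MM | fa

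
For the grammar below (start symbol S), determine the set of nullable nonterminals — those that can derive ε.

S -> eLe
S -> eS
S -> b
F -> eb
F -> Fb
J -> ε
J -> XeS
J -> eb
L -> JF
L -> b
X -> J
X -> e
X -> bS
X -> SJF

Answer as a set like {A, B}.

Directly nullable (have an ε-rule): {J}.
X is nullable via X -> J (every symbol on the right is already known nullable).
Not nullable: F, L, S — each has a terminal in every rule's right-hand side or depends on a non-nullable symbol.

{J, X}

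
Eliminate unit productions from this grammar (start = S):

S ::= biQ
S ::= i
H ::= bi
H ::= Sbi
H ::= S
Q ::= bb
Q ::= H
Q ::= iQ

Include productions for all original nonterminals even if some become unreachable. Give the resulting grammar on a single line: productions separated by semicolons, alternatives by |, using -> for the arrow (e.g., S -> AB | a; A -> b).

Unit productions: H->S, Q->H.
Unit pairs (A ⇒* B via units): (H,S), (Q,H), (Q,S).
S: inherits non-unit rules of {S} → biQ | i.
H: inherits non-unit rules of {H, S} → Sbi | bi | biQ | i.
Q: inherits non-unit rules of {H, Q, S} → Sbi | bb | bi | biQ | i | iQ.

S -> i | biQ; H -> i | bi | Sbi | biQ; Q -> i | bb | bi | iQ | Sbi | biQ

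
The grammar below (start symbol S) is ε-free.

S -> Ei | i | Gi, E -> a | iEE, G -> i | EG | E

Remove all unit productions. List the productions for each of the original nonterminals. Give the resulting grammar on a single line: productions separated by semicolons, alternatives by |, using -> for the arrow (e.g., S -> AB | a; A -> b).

Unit productions: G->E.
Unit pairs (A ⇒* B via units): (G,E).
S: inherits non-unit rules of {S} → Ei | Gi | i.
E: inherits non-unit rules of {E} → a | iEE.
G: inherits non-unit rules of {E, G} → EG | a | i | iEE.

S -> i | Ei | Gi; E -> a | iEE; G -> a | i | EG | iEE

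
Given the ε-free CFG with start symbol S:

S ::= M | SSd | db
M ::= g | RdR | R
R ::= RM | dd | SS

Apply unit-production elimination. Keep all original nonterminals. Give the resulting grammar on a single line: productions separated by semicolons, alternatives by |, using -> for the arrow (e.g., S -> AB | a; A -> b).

Unit productions: M->R, S->M.
Unit pairs (A ⇒* B via units): (M,R), (S,M), (S,R).
S: inherits non-unit rules of {M, R, S} → RM | RdR | SS | SSd | db | dd | g.
M: inherits non-unit rules of {M, R} → RM | RdR | SS | dd | g.
R: inherits non-unit rules of {R} → RM | SS | dd.

S -> g | RM | SS | db | dd | RdR | SSd; M -> g | RM | SS | dd | RdR; R -> RM | SS | dd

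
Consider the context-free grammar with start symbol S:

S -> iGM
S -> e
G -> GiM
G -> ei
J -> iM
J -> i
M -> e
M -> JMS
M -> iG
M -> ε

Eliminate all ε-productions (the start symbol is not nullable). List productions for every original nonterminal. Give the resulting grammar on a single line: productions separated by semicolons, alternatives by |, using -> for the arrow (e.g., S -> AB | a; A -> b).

S -> e | iG | iGM; G -> Gi | ei | GiM; J -> i | iM; M -> e | JS | iG | JMS

Nullable set: {M}.
S -> iGM: M nullable, giving iG | iGM.
G -> GiM: M nullable, giving Gi | GiM.
J -> iM: M nullable, giving i | iM.
Drop M -> ε.
M -> JMS: M nullable, giving JMS | JS.
Unchanged (no nullable symbols): S -> e; G -> ei; J -> i; M -> e; M -> iG.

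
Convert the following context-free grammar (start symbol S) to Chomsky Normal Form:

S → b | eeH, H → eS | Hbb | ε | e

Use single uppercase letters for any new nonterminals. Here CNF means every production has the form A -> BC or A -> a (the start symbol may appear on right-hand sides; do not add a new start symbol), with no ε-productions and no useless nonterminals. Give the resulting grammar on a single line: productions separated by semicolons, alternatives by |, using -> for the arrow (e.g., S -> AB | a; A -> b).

Nullable: {H}; after ε-elimination: S -> b | ee | eeH; H -> e | bb | eS | Hbb.
No unit productions to eliminate.
TERM: introduce A -> b, B -> e and substitute in every rule of length ≥2.
BIN: H -> HAA becomes H -> HC, C -> AA; S -> BBH becomes S -> BD, D -> BH.

S -> b | BB | BD; A -> b; B -> e; C -> AA; D -> BH; H -> e | AA | BS | HC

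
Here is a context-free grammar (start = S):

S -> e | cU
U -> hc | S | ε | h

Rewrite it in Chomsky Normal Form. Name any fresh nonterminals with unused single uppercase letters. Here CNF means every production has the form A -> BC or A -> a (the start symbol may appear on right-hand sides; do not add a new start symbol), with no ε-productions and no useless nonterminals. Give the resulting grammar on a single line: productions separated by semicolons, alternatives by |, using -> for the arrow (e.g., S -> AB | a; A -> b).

S -> c | e | AU; A -> c; B -> h; U -> c | e | h | AU | BA

Nullable: {U}; after ε-elimination: S -> c | e | cU; U -> S | h | hc.
After unit-elimination: S -> c | e | cU; U -> c | e | h | cU | hc.
TERM: introduce A -> c, B -> h and substitute in every rule of length ≥2.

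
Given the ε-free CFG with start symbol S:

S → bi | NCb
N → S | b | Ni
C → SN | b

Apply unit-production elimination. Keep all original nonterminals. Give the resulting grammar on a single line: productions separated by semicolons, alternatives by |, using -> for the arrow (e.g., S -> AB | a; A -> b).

S -> bi | NCb; C -> b | SN; N -> b | Ni | bi | NCb

Unit productions: N->S.
Unit pairs (A ⇒* B via units): (N,S).
S: inherits non-unit rules of {S} → NCb | bi.
C: inherits non-unit rules of {C} → SN | b.
N: inherits non-unit rules of {N, S} → NCb | Ni | b | bi.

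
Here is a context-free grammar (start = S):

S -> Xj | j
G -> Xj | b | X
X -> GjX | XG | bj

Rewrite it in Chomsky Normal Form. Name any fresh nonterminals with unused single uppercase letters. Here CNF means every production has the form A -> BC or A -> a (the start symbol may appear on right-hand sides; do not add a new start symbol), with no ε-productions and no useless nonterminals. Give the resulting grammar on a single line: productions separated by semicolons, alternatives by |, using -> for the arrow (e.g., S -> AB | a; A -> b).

No ε-productions.
After unit-elimination: S -> j | Xj; G -> b | XG | Xj | bj | GjX; X -> XG | bj | GjX.
TERM: introduce B -> b, A -> j and substitute in every rule of length ≥2.
BIN: G -> GAX becomes G -> GC, C -> AX; X -> GAX becomes X -> GD, D -> AX.

S -> j | XA; A -> j; B -> b; C -> AX; D -> AX; G -> b | BA | GC | XA | XG; X -> BA | GD | XG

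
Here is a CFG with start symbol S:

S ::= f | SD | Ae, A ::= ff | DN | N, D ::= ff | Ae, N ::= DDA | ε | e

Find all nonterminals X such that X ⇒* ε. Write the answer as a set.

{A, N}

Directly nullable (have an ε-rule): {N}.
A is nullable via A -> N (every symbol on the right is already known nullable).
Not nullable: D, S — each has a terminal in every rule's right-hand side or depends on a non-nullable symbol.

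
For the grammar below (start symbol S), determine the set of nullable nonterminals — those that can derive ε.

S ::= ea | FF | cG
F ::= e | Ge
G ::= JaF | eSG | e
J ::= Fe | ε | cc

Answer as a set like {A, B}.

{J}

Directly nullable (have an ε-rule): {J}.
Not nullable: F, G, S — each has a terminal in every rule's right-hand side or depends on a non-nullable symbol.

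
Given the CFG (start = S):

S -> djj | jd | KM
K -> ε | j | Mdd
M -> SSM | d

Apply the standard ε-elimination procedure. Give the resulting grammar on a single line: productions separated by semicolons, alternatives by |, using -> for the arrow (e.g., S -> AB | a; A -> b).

S -> M | KM | jd | djj; K -> j | Mdd; M -> d | SSM

Nullable set: {K}.
S -> KM: K nullable, giving KM | M.
Drop K -> ε.
Unchanged (no nullable symbols): S -> djj; S -> jd; K -> Mdd; K -> j; M -> SSM; M -> d.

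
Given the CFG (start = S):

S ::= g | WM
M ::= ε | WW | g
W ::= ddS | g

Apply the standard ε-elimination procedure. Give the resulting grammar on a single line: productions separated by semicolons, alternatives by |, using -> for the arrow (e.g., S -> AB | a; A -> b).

S -> W | g | WM; M -> g | WW; W -> g | ddS

Nullable set: {M}.
S -> WM: M nullable, giving W | WM.
Drop M -> ε.
Unchanged (no nullable symbols): S -> g; M -> WW; M -> g; W -> ddS; W -> g.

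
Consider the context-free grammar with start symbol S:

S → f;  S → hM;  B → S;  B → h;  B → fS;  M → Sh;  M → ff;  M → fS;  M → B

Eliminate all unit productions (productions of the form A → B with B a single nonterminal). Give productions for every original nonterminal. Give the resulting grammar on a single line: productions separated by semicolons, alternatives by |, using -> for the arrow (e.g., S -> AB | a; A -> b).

S -> f | hM; B -> f | h | fS | hM; M -> f | h | Sh | fS | ff | hM

Unit productions: B->S, M->B.
Unit pairs (A ⇒* B via units): (B,S), (M,B), (M,S).
S: inherits non-unit rules of {S} → f | hM.
B: inherits non-unit rules of {B, S} → f | fS | h | hM.
M: inherits non-unit rules of {B, M, S} → Sh | f | fS | ff | h | hM.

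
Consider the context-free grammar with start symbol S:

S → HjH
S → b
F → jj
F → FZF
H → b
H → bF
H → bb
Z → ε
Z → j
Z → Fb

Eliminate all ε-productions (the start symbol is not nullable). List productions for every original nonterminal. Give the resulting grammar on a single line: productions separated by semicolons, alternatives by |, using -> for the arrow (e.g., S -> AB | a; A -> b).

S -> b | HjH; F -> FF | jj | FZF; H -> b | bF | bb; Z -> j | Fb

Nullable set: {Z}.
F -> FZF: Z nullable, giving FF | FZF.
Drop Z -> ε.
Unchanged (no nullable symbols): S -> HjH; S -> b; F -> jj; H -> b; H -> bF; H -> bb; Z -> Fb; Z -> j.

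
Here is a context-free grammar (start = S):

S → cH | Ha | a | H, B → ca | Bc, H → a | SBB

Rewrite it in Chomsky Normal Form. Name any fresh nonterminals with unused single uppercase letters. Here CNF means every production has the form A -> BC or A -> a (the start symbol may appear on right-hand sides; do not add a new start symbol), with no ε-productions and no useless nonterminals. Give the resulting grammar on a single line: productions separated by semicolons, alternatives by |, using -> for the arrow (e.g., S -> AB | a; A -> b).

No ε-productions.
After unit-elimination: S -> a | Ha | cH | SBB; B -> Bc | ca; H -> a | SBB.
TERM: introduce C -> a, A -> c and substitute in every rule of length ≥2.
BIN: H -> SBB becomes H -> SD, D -> BB; S -> SBB becomes S -> SE, E -> BB.

S -> a | AH | HC | SE; A -> c; B -> AC | BA; C -> a; D -> BB; E -> BB; H -> a | SD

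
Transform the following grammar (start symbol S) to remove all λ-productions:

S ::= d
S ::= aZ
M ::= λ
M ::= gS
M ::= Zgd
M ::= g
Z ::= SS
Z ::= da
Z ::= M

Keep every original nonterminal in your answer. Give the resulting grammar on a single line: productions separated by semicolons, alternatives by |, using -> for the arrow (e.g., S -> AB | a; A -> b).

S -> a | d | aZ; M -> g | gS | gd | Zgd; Z -> M | SS | da

Nullable set: {M, Z}.
S -> aZ: Z nullable, giving a | aZ.
Drop M -> λ.
M -> Zgd: Z nullable, giving Zgd | gd.
Z -> M: M nullable, giving M.
Unchanged (no nullable symbols): S -> d; M -> g; M -> gS; Z -> SS; Z -> da.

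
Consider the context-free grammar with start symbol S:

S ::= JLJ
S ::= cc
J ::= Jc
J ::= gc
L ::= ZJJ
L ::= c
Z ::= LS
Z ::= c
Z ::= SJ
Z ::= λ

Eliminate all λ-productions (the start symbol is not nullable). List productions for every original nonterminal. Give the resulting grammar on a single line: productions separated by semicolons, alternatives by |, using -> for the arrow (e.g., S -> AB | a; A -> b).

Nullable set: {Z}.
L -> ZJJ: Z nullable, giving JJ | ZJJ.
Drop Z -> λ.
Unchanged (no nullable symbols): S -> JLJ; S -> cc; J -> Jc; J -> gc; L -> c; Z -> LS; Z -> SJ; Z -> c.

S -> cc | JLJ; J -> Jc | gc; L -> c | JJ | ZJJ; Z -> c | LS | SJ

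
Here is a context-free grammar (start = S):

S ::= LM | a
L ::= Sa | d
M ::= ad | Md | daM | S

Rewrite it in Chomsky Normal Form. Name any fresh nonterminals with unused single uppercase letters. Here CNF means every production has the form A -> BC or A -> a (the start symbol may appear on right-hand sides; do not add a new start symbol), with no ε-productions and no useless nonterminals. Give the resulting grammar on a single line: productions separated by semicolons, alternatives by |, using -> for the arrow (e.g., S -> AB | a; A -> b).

No ε-productions.
After unit-elimination: S -> a | LM; L -> d | Sa; M -> a | LM | Md | ad | daM.
TERM: introduce A -> a, B -> d and substitute in every rule of length ≥2.
BIN: M -> BAM becomes M -> BC, C -> AM.

S -> a | LM; A -> a; B -> d; C -> AM; L -> d | SA; M -> a | AB | BC | LM | MB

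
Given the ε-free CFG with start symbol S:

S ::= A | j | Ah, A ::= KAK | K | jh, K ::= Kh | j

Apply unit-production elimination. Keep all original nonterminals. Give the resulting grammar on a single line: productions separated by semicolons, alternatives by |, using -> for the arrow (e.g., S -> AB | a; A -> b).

S -> j | Ah | Kh | jh | KAK; A -> j | Kh | jh | KAK; K -> j | Kh

Unit productions: A->K, S->A.
Unit pairs (A ⇒* B via units): (A,K), (S,A), (S,K).
S: inherits non-unit rules of {A, K, S} → Ah | KAK | Kh | j | jh.
A: inherits non-unit rules of {A, K} → KAK | Kh | j | jh.
K: inherits non-unit rules of {K} → Kh | j.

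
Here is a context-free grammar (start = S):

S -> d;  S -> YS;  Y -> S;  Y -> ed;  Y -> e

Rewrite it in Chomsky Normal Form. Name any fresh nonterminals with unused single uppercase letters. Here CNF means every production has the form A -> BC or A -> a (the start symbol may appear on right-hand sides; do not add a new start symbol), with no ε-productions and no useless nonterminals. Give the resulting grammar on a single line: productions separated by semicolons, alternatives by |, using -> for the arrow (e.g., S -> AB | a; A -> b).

No ε-productions.
After unit-elimination: S -> d | YS; Y -> d | e | YS | ed.
TERM: introduce B -> d, A -> e and substitute in every rule of length ≥2.

S -> d | YS; A -> e; B -> d; Y -> d | e | AB | YS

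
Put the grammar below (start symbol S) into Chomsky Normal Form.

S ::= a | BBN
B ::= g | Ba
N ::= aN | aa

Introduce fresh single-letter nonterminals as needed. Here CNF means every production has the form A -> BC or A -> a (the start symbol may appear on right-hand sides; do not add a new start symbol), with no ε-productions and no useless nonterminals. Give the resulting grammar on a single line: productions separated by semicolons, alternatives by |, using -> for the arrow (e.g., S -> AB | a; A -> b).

S -> a | BC; A -> a; B -> g | BA; C -> BN; N -> AA | AN

No ε-productions.
No unit productions to eliminate.
TERM: introduce A -> a and substitute in every rule of length ≥2.
BIN: S -> BBN becomes S -> BC, C -> BN.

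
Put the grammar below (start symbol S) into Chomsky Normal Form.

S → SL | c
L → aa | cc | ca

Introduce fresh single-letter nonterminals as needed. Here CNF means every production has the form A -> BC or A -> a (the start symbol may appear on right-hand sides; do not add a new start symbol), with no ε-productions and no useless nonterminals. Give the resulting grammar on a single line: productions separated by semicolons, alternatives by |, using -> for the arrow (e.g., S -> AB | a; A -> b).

S -> c | SL; A -> a; B -> c; L -> AA | BA | BB

No ε-productions.
No unit productions to eliminate.
TERM: introduce A -> a, B -> c and substitute in every rule of length ≥2.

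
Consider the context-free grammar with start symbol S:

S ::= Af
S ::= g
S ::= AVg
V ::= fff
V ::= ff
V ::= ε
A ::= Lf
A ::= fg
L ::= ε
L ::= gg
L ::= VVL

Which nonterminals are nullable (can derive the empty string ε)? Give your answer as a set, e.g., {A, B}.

{L, V}

Directly nullable (have an ε-rule): {L, V}.
Not nullable: A, S — each has a terminal in every rule's right-hand side or depends on a non-nullable symbol.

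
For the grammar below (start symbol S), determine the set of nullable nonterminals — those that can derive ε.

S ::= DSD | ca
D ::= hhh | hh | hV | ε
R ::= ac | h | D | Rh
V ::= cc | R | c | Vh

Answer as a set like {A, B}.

{D, R, V}

Directly nullable (have an ε-rule): {D}.
R is nullable via R -> D (every symbol on the right is already known nullable).
V is nullable via V -> R (every symbol on the right is already known nullable).
Not nullable: S — each has a terminal in every rule's right-hand side or depends on a non-nullable symbol.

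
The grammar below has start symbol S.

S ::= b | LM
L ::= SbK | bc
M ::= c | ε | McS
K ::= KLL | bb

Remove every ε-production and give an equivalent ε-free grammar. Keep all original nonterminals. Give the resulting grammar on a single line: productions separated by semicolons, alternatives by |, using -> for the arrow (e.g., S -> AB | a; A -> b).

S -> L | b | LM; K -> bb | KLL; L -> bc | SbK; M -> c | cS | McS

Nullable set: {M}.
S -> LM: M nullable, giving L | LM.
Drop M -> ε.
M -> McS: M nullable, giving McS | cS.
Unchanged (no nullable symbols): S -> b; K -> KLL; K -> bb; L -> SbK; L -> bc; M -> c.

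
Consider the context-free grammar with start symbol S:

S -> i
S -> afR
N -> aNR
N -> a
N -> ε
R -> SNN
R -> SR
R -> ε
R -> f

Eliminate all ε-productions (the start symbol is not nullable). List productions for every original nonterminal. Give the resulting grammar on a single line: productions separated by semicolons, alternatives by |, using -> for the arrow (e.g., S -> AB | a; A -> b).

S -> i | af | afR; N -> a | aN | aR | aNR; R -> S | f | SN | SR | SNN

Nullable set: {N, R}.
S -> afR: R nullable, giving af | afR.
Drop N -> ε.
N -> aNR: N, R nullable, giving a | aN | aNR | aR.
Drop R -> ε.
R -> SNN: N, N nullable, giving S | SN | SNN.
R -> SR: R nullable, giving S | SR.
Unchanged (no nullable symbols): S -> i; N -> a; R -> f.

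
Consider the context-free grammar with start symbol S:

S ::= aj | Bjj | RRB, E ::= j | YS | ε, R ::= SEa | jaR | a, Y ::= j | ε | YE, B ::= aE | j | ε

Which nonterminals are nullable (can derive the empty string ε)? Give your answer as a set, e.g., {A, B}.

{B, E, Y}

Directly nullable (have an ε-rule): {B, E, Y}.
Not nullable: R, S — each has a terminal in every rule's right-hand side or depends on a non-nullable symbol.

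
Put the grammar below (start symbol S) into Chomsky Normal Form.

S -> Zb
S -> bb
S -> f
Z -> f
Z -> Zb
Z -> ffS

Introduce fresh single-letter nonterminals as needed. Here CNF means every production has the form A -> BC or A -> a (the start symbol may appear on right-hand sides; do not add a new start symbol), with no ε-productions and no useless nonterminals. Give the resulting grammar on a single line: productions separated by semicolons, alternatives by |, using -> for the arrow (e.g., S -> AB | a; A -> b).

S -> f | AA | ZA; A -> b; B -> f; C -> BS; Z -> f | BC | ZA

No ε-productions.
No unit productions to eliminate.
TERM: introduce A -> b, B -> f and substitute in every rule of length ≥2.
BIN: Z -> BBS becomes Z -> BC, C -> BS.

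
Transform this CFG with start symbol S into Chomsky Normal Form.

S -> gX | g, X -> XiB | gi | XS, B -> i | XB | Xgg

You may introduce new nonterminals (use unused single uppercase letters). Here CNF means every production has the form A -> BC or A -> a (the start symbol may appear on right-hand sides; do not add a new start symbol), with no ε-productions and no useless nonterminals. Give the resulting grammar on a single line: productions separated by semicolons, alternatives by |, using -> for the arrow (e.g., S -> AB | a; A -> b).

No ε-productions.
No unit productions to eliminate.
TERM: introduce A -> g, C -> i and substitute in every rule of length ≥2.
BIN: B -> XAA becomes B -> XD, D -> AA; X -> XCB becomes X -> XE, E -> CB.

S -> g | AX; A -> g; B -> i | XB | XD; C -> i; D -> AA; E -> CB; X -> AC | XE | XS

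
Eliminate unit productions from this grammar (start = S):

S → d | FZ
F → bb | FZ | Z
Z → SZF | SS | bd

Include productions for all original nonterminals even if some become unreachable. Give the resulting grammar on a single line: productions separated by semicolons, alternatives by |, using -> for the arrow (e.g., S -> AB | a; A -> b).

S -> d | FZ; F -> FZ | SS | bb | bd | SZF; Z -> SS | bd | SZF

Unit productions: F->Z.
Unit pairs (A ⇒* B via units): (F,Z).
S: inherits non-unit rules of {S} → FZ | d.
F: inherits non-unit rules of {F, Z} → FZ | SS | SZF | bb | bd.
Z: inherits non-unit rules of {Z} → SS | SZF | bd.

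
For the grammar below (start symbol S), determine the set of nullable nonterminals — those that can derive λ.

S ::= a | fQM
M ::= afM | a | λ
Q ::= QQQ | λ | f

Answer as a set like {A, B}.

{M, Q}

Directly nullable (have an ε-rule): {M, Q}.
Not nullable: S — each has a terminal in every rule's right-hand side or depends on a non-nullable symbol.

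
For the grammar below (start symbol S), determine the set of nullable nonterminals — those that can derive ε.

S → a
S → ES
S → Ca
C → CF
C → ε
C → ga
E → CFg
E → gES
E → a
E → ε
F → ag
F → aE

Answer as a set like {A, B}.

Directly nullable (have an ε-rule): {C, E}.
Not nullable: F, S — each has a terminal in every rule's right-hand side or depends on a non-nullable symbol.

{C, E}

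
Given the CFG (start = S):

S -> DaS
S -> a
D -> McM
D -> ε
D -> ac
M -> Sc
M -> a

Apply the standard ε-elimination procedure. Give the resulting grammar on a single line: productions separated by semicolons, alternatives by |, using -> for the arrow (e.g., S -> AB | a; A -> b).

Nullable set: {D}.
S -> DaS: D nullable, giving DaS | aS.
Drop D -> ε.
Unchanged (no nullable symbols): S -> a; D -> McM; D -> ac; M -> Sc; M -> a.

S -> a | aS | DaS; D -> ac | McM; M -> a | Sc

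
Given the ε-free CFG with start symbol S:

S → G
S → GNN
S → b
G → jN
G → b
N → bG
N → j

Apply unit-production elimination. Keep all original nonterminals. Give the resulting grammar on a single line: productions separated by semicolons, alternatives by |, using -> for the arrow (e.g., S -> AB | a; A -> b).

Unit productions: S->G.
Unit pairs (A ⇒* B via units): (S,G).
S: inherits non-unit rules of {G, S} → GNN | b | jN.
G: inherits non-unit rules of {G} → b | jN.
N: inherits non-unit rules of {N} → bG | j.

S -> b | jN | GNN; G -> b | jN; N -> j | bG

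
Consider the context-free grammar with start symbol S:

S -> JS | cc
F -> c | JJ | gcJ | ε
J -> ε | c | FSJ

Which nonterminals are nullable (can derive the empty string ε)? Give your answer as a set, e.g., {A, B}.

Directly nullable (have an ε-rule): {F, J}.
Not nullable: S — each has a terminal in every rule's right-hand side or depends on a non-nullable symbol.

{F, J}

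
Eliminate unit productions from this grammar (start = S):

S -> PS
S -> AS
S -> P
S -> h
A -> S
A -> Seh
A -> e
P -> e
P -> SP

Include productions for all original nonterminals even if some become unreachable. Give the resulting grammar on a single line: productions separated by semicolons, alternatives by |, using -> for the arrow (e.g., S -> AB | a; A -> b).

Unit productions: A->S, S->P.
Unit pairs (A ⇒* B via units): (A,P), (A,S), (S,P).
S: inherits non-unit rules of {P, S} → AS | PS | SP | e | h.
A: inherits non-unit rules of {A, P, S} → AS | PS | SP | Seh | e | h.
P: inherits non-unit rules of {P} → SP | e.

S -> e | h | AS | PS | SP; A -> e | h | AS | PS | SP | Seh; P -> e | SP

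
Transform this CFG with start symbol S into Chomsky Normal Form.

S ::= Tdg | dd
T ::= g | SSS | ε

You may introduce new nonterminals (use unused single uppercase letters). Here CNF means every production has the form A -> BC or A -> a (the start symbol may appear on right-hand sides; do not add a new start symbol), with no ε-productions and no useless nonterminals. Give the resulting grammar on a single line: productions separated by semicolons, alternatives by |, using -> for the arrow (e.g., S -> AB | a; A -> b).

Nullable: {T}; after ε-elimination: S -> dd | dg | Tdg; T -> g | SSS.
No unit productions to eliminate.
TERM: introduce A -> d, B -> g and substitute in every rule of length ≥2.
BIN: S -> TAB becomes S -> TC, C -> AB; T -> SSS becomes T -> SD, D -> SS.

S -> AA | AB | TC; A -> d; B -> g; C -> AB; D -> SS; T -> g | SD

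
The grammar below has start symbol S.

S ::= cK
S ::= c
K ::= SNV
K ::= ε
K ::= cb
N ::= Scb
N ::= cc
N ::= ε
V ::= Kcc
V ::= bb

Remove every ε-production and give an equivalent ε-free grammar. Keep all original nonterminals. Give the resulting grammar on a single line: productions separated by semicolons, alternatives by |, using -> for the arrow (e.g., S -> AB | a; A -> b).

Nullable set: {K, N}.
S -> cK: K nullable, giving c | cK.
Drop K -> ε.
K -> SNV: N nullable, giving SNV | SV.
Drop N -> ε.
V -> Kcc: K nullable, giving Kcc | cc.
Unchanged (no nullable symbols): S -> c; K -> cb; N -> Scb; N -> cc; V -> bb.

S -> c | cK; K -> SV | cb | SNV; N -> cc | Scb; V -> bb | cc | Kcc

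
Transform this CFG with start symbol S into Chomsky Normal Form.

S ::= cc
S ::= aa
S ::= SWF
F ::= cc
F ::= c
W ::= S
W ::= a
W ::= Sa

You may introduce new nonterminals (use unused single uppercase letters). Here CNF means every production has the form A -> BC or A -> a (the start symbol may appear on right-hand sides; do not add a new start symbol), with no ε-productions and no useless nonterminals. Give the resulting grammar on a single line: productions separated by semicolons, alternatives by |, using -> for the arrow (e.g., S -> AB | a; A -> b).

No ε-productions.
After unit-elimination: S -> aa | cc | SWF; F -> c | cc; W -> a | Sa | aa | cc | SWF.
TERM: introduce B -> a, A -> c and substitute in every rule of length ≥2.
BIN: S -> SWF becomes S -> SC, C -> WF; W -> SWF becomes W -> SD, D -> WF.

S -> AA | BB | SC; A -> c; B -> a; C -> WF; D -> WF; F -> c | AA; W -> a | AA | BB | SB | SD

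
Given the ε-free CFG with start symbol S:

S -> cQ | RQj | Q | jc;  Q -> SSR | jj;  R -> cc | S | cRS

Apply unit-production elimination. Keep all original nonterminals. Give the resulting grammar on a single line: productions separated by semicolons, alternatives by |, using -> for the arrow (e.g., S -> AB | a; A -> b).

S -> cQ | jc | jj | RQj | SSR; Q -> jj | SSR; R -> cQ | cc | jc | jj | RQj | SSR | cRS

Unit productions: R->S, S->Q.
Unit pairs (A ⇒* B via units): (R,Q), (R,S), (S,Q).
S: inherits non-unit rules of {Q, S} → RQj | SSR | cQ | jc | jj.
Q: inherits non-unit rules of {Q} → SSR | jj.
R: inherits non-unit rules of {Q, R, S} → RQj | SSR | cQ | cRS | cc | jc | jj.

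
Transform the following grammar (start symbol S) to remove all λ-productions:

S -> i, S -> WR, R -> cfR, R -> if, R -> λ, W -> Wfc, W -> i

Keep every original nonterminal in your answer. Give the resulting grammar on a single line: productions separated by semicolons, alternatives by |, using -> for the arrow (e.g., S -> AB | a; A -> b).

Nullable set: {R}.
S -> WR: R nullable, giving W | WR.
Drop R -> λ.
R -> cfR: R nullable, giving cf | cfR.
Unchanged (no nullable symbols): S -> i; R -> if; W -> Wfc; W -> i.

S -> W | i | WR; R -> cf | if | cfR; W -> i | Wfc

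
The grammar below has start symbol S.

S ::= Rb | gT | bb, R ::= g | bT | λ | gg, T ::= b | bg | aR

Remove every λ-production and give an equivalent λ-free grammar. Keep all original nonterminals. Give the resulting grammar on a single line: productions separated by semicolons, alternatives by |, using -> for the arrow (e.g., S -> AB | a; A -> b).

Nullable set: {R}.
S -> Rb: R nullable, giving Rb | b.
Drop R -> λ.
T -> aR: R nullable, giving a | aR.
Unchanged (no nullable symbols): S -> bb; S -> gT; R -> bT; R -> g; R -> gg; T -> b; T -> bg.

S -> b | Rb | bb | gT; R -> g | bT | gg; T -> a | b | aR | bg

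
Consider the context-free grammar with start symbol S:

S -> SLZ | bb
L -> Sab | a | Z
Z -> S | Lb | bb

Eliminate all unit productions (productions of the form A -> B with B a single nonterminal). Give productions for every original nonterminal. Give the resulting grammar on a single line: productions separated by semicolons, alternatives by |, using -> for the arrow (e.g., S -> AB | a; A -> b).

S -> bb | SLZ; L -> a | Lb | bb | SLZ | Sab; Z -> Lb | bb | SLZ

Unit productions: L->Z, Z->S.
Unit pairs (A ⇒* B via units): (L,S), (L,Z), (Z,S).
S: inherits non-unit rules of {S} → SLZ | bb.
L: inherits non-unit rules of {L, S, Z} → Lb | SLZ | Sab | a | bb.
Z: inherits non-unit rules of {S, Z} → Lb | SLZ | bb.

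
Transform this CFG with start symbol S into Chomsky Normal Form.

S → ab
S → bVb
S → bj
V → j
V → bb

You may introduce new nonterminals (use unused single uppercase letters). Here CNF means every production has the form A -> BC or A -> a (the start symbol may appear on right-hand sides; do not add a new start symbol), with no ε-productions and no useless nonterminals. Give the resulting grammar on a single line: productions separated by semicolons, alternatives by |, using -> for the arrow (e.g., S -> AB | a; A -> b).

No ε-productions.
No unit productions to eliminate.
TERM: introduce A -> a, B -> b, C -> j and substitute in every rule of length ≥2.
BIN: S -> BVB becomes S -> BD, D -> VB.

S -> AB | BC | BD; A -> a; B -> b; C -> j; D -> VB; V -> j | BB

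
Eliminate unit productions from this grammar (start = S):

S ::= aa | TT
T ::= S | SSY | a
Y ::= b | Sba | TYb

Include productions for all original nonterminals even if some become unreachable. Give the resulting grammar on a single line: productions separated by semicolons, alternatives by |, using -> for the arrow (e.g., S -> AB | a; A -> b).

Unit productions: T->S.
Unit pairs (A ⇒* B via units): (T,S).
S: inherits non-unit rules of {S} → TT | aa.
T: inherits non-unit rules of {S, T} → SSY | TT | a | aa.
Y: inherits non-unit rules of {Y} → Sba | TYb | b.

S -> TT | aa; T -> a | TT | aa | SSY; Y -> b | Sba | TYb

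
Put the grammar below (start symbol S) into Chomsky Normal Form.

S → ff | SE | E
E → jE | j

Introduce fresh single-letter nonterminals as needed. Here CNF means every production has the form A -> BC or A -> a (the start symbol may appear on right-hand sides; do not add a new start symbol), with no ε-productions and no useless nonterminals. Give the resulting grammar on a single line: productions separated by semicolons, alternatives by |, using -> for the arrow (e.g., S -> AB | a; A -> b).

S -> j | AE | BB | SE; A -> j; B -> f; E -> j | AE

No ε-productions.
After unit-elimination: S -> j | SE | ff | jE; E -> j | jE.
TERM: introduce B -> f, A -> j and substitute in every rule of length ≥2.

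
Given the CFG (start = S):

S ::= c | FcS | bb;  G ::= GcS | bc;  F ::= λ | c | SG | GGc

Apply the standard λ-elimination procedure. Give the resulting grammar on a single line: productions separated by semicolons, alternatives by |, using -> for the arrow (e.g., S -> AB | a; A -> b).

S -> c | bb | cS | FcS; F -> c | SG | GGc; G -> bc | GcS

Nullable set: {F}.
S -> FcS: F nullable, giving FcS | cS.
Drop F -> λ.
Unchanged (no nullable symbols): S -> bb; S -> c; F -> GGc; F -> SG; F -> c; G -> GcS; G -> bc.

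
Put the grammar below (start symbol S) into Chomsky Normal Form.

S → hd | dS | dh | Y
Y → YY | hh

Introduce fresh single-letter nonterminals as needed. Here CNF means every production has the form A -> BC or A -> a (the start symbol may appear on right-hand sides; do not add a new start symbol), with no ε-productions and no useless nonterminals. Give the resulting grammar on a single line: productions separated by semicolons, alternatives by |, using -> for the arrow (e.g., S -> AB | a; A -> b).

No ε-productions.
After unit-elimination: S -> YY | dS | dh | hd | hh; Y -> YY | hh.
TERM: introduce A -> d, B -> h and substitute in every rule of length ≥2.

S -> AB | AS | BA | BB | YY; A -> d; B -> h; Y -> BB | YY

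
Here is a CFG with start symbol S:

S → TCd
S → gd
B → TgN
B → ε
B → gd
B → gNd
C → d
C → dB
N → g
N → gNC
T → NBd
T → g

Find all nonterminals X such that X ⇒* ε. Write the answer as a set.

Directly nullable (have an ε-rule): {B}.
Not nullable: C, N, S, T — each has a terminal in every rule's right-hand side or depends on a non-nullable symbol.

{B}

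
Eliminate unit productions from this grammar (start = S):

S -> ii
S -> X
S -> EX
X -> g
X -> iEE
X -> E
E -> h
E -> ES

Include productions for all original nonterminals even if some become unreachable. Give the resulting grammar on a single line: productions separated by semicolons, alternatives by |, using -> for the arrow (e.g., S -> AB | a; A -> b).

S -> g | h | ES | EX | ii | iEE; E -> h | ES; X -> g | h | ES | iEE

Unit productions: S->X, X->E.
Unit pairs (A ⇒* B via units): (S,E), (S,X), (X,E).
S: inherits non-unit rules of {E, S, X} → ES | EX | g | h | iEE | ii.
E: inherits non-unit rules of {E} → ES | h.
X: inherits non-unit rules of {E, X} → ES | g | h | iEE.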